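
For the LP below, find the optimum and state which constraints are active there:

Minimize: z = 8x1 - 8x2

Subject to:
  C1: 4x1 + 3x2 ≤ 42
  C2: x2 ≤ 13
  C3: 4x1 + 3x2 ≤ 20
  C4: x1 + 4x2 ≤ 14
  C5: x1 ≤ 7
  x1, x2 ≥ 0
Optimal: x1 = 0, x2 = 3.5
Slack at optimum:
  C1: slack = 31.5
  C2: slack = 9.5
  C3: slack = 9.5
  C4: slack = 0 (binding)
  C5: slack = 7
  x1 ≥ 0: x1 = 0 (binding)
  x2 ≥ 0: x2 = 3.5
Binding constraints: C4, x1 ≥ 0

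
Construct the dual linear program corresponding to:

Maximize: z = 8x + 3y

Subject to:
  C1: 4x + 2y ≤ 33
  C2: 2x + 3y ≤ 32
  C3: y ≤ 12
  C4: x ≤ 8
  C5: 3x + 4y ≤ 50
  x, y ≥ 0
Minimize: z = 33y1 + 32y2 + 12y3 + 8y4 + 50y5

Subject to:
  C1: -4y1 - 2y2 - y4 - 3y5 ≤ -8
  C2: -2y1 - 3y2 - y3 - 4y5 ≤ -3
  y1, y2, y3, y4, y5 ≥ 0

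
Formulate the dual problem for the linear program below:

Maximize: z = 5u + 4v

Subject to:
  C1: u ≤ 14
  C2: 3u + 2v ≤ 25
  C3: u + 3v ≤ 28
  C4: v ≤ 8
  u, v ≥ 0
Minimize: z = 14y1 + 25y2 + 28y3 + 8y4

Subject to:
  C1: -y1 - 3y2 - y3 ≤ -5
  C2: -2y2 - 3y3 - y4 ≤ -4
  y1, y2, y3, y4 ≥ 0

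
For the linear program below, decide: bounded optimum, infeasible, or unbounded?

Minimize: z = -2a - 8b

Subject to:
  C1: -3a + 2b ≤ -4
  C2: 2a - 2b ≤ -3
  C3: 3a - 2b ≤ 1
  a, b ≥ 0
C3 requires 3a - 2b ≤ 1, while C1 (-3a + 2b ≤ -4) is equivalent to 3a - 2b ≥ 4. Together they would need 4 ≤ 3a - 2b ≤ 1, which is impossible since 4 > 1. No point satisfies all constraints.

Infeasible: no point satisfies all constraints simultaneously.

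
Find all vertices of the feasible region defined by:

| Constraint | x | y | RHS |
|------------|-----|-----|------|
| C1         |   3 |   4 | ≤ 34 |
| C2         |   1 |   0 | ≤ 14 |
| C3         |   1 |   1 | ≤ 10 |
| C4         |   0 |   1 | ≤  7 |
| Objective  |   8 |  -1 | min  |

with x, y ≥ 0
Each vertex is the intersection of two constraint boundaries that also satisfies all remaining constraints:
  x = 0 and y = 0 → (0, 0)
  x + y = 10 and y = 0 → (10, 0)
  3x + 4y = 34 and x + y = 10 → (6, 4)
  3x + 4y = 34 and y = 7 → (2, 7)
  y = 7 and x = 0 → (0, 7)

Vertices: (0, 0), (10, 0), (6, 4), (2, 7), (0, 7)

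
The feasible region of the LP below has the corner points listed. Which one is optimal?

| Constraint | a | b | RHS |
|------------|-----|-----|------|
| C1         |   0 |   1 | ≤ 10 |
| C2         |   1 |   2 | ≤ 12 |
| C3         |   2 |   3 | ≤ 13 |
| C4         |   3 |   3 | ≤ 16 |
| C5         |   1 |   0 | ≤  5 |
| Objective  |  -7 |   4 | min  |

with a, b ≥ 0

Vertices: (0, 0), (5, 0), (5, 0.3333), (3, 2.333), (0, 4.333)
Evaluating z = -7a + 4b at each vertex:
  (0, 0): z = 0
  (5, 0): z = -35
  (5, 0.3333): z = -33.67
  (3, 2.333): z = -11.67
  (0, 4.333): z = 17.33

The smallest value is z = -35, attained at (5, 0).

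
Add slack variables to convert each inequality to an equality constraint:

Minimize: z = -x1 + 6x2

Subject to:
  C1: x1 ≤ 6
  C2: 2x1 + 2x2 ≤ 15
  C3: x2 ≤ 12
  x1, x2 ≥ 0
min z = -x1 + 6x2

s.t.
  x1 + s1 = 6
  2x1 + 2x2 + s2 = 15
  x2 + s3 = 12
  x1, x2, s1, s2, s3 ≥ 0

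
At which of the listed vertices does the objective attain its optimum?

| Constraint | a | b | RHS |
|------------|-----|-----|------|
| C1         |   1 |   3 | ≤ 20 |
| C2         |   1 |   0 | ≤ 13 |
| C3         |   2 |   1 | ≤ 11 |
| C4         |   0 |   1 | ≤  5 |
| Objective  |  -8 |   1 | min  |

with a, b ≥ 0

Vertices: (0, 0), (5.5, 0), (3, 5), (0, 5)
Evaluating z = -8a + b at each vertex:
  (0, 0): z = 0
  (5.5, 0): z = -44
  (3, 5): z = -19
  (0, 5): z = 5

The smallest value is z = -44, attained at (5.5, 0).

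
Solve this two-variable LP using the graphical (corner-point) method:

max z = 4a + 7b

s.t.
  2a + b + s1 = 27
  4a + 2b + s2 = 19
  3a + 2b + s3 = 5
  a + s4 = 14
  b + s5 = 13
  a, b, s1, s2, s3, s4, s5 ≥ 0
a = 0, b = 2.5, z = 17.5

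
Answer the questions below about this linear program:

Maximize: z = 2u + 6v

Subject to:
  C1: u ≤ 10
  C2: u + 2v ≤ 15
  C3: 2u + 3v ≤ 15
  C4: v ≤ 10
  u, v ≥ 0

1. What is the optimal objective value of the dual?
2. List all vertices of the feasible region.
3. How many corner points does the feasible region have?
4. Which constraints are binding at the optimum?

1. 30 (by strong duality, equal to the primal optimum)
2. (0, 0), (7.5, 0), (0, 5)
3. 3
4. C3, u ≥ 0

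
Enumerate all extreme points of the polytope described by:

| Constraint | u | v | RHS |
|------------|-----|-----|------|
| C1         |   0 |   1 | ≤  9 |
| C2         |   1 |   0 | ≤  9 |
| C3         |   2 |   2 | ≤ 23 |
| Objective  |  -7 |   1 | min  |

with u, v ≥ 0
Each vertex is the intersection of two constraint boundaries that also satisfies all remaining constraints:
  u = 0 and v = 0 → (0, 0)
  u = 9 and v = 0 → (9, 0)
  u = 9 and 2u + 2v = 23 → (9, 2.5)
  v = 9 and 2u + 2v = 23 → (2.5, 9)
  v = 9 and u = 0 → (0, 9)

Vertices: (0, 0), (9, 0), (9, 2.5), (2.5, 9), (0, 9)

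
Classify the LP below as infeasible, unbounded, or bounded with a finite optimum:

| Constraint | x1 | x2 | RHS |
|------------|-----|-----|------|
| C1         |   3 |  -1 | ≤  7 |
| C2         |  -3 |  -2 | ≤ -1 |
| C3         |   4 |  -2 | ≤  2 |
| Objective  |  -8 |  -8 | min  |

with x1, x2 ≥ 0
Feasible point: (0, 1) satisfies every constraint, so the LP is feasible.
Direction d = (0, 1): for each constraint row a, a·d ≤ 0 —
  (3)(0) + (-1)(1) = -1 ≤ 0
  (-3)(0) + (-2)(1) = -2 ≤ 0
  (4)(0) + (-2)(1) = -2 ≤ 0
and d ≥ 0, so (0, 1) + t·d stays feasible for every t ≥ 0. Along this ray z = -8x1 - 8x2 changes by -8 per unit t, so z → −∞.

Unbounded: there is a feasible ray along which z → −∞.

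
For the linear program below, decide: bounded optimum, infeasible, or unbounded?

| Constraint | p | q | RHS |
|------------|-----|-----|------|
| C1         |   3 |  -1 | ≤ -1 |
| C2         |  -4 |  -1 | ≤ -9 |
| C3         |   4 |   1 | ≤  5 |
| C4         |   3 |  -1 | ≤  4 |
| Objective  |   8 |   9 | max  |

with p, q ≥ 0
C3 requires 4p + q ≤ 5, while C2 (-4p - q ≤ -9) is equivalent to 4p + q ≥ 9. Together they would need 9 ≤ 4p + q ≤ 5, which is impossible since 9 > 5. No point satisfies all constraints.

Infeasible — the constraint set is empty.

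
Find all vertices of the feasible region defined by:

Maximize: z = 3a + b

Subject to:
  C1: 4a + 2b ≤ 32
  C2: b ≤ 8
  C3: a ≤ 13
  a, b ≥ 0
Each vertex is the intersection of two constraint boundaries that also satisfies all remaining constraints:
  a = 0 and b = 0 → (0, 0)
  4a + 2b = 32 and b = 0 → (8, 0)
  4a + 2b = 32 and b = 8 → (4, 8)
  b = 8 and a = 0 → (0, 8)

Vertices: (0, 0), (8, 0), (4, 8), (0, 8)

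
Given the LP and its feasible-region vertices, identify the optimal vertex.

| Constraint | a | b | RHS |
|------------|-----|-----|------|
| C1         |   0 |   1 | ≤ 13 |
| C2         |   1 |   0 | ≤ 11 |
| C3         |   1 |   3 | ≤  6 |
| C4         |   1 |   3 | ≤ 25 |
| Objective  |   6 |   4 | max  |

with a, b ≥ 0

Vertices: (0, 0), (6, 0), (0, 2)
(6, 0) with z = 36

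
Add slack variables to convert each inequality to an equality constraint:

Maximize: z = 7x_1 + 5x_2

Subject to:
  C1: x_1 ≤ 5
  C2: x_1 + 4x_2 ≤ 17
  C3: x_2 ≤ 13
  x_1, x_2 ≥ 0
max z = 7x_1 + 5x_2

s.t.
  x_1 + s1 = 5
  x_1 + 4x_2 + s2 = 17
  x_2 + s3 = 13
  x_1, x_2, s1, s2, s3 ≥ 0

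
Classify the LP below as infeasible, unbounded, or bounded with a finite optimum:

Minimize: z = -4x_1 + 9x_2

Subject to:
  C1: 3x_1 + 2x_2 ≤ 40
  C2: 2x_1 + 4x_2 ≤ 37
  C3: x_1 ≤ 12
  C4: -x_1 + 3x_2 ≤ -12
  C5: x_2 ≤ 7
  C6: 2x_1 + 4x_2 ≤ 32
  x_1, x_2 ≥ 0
The point (12, 0) satisfies every constraint, so the LP is feasible; the constraints give x_1 ≤ 12 and x_2 ≤ 7, which with x_1, x_2 ≥ 0 keep the feasible region inside a bounded box. A feasible, bounded LP attains a finite optimum at a vertex.

Evaluating z = -4x_1 + 9x_2 at each vertex:
  (12, 0): z = -48

The LP has an optimal solution: (12, 0) with z = -48.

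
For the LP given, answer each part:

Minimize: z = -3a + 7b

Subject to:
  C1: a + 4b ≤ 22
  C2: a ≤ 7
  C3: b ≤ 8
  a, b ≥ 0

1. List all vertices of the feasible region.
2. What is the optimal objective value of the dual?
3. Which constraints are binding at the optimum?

1. (0, 0), (7, 0), (7, 3.75), (0, 5.5)
2. -21 (by strong duality, equal to the primal optimum)
3. C2, b ≥ 0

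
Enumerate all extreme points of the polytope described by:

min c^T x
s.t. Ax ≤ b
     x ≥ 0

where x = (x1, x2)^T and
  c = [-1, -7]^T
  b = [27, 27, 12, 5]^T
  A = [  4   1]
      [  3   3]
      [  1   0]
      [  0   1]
Each vertex is the intersection of two constraint boundaries that also satisfies all remaining constraints:
  x1 = 0 and x2 = 0 → (0, 0)
  4x1 + x2 = 27 and x2 = 0 → (6.75, 0)
  4x1 + x2 = 27 and 3x1 + 3x2 = 27 → (6, 3)
  3x1 + 3x2 = 27 and x2 = 5 → (4, 5)
  x2 = 5 and x1 = 0 → (0, 5)

Vertices: (0, 0), (6.75, 0), (6, 3), (4, 5), (0, 5)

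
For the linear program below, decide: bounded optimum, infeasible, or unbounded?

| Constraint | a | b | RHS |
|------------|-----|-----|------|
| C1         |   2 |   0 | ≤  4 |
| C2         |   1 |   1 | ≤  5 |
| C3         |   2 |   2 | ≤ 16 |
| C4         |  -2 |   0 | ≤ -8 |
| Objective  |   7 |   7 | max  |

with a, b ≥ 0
C1 requires 2a ≤ 4, while C4 (-2a ≤ -8) is equivalent to 2a ≥ 8. Together they would need 8 ≤ 2a ≤ 4, which is impossible since 8 > 4. No point satisfies all constraints.

The feasible region is empty; the LP is infeasible.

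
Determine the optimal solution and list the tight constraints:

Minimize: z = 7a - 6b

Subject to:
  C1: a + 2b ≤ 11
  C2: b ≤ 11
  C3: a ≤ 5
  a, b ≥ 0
Optimal: a = 0, b = 5.5
Binding: C1, a ≥ 0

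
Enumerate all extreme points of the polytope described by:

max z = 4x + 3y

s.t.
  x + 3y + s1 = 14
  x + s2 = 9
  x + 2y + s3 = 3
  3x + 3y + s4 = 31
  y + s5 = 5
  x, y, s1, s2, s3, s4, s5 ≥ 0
Each vertex is the intersection of two constraint boundaries that also satisfies all remaining constraints:
  x = 0 and y = 0 → (0, 0)
  x + 2y = 3 and y = 0 → (3, 0)
  x + 2y = 3 and x = 0 → (0, 1.5)

Vertices: (0, 0), (3, 0), (0, 1.5)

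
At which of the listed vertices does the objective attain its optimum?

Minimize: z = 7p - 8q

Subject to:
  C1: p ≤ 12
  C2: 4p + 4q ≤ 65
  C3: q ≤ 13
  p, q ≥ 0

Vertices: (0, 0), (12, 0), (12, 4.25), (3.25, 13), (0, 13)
Evaluating z = 7p - 8q at each vertex:
  (0, 0): z = 0
  (12, 0): z = 84
  (12, 4.25): z = 50
  (3.25, 13): z = -81.25
  (0, 13): z = -104

The smallest value is z = -104, attained at (0, 13).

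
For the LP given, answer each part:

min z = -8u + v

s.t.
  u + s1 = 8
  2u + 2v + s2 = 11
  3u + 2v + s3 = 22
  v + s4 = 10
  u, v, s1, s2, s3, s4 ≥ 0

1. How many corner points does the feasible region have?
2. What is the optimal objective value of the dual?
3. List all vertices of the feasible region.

1. 3
2. -44 (by strong duality, equal to the primal optimum)
3. (0, 0), (5.5, 0), (0, 5.5)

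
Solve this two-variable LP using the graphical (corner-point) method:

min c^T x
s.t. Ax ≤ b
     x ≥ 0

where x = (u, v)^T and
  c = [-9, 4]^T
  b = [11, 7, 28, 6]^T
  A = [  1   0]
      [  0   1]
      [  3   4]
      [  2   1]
Each vertex is the intersection of two constraint boundaries that also satisfies all remaining constraints:
  u = 0 and v = 0 → (0, 0)
  2u + v = 6 and v = 0 → (3, 0)
  2u + v = 6 and u = 0 → (0, 6)

Evaluating z = -9u + 4v at each vertex:
  (0, 0): z = 0
  (3, 0): z = -27
  (0, 6): z = 24

The minimum is at (3, 0) with z = -27.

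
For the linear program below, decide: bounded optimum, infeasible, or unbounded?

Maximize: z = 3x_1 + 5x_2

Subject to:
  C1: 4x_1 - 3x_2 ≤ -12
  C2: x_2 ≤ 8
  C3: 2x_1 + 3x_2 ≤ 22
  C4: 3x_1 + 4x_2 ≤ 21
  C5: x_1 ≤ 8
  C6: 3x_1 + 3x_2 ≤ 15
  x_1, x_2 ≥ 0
The point (0, 5) satisfies every constraint, so the LP is feasible; the constraints give x_1 ≤ 8 and x_2 ≤ 8, which with x_1, x_2 ≥ 0 keep the feasible region inside a bounded box. A feasible, bounded LP attains a finite optimum at a vertex.

Feasible with finite optimum z* = 25 at (0, 5).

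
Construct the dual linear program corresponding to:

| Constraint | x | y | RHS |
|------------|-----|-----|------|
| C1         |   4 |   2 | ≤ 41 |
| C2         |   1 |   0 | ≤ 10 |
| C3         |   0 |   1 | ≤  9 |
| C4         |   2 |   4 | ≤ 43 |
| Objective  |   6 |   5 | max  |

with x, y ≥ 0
Minimize: z = 41y1 + 10y2 + 9y3 + 43y4

Subject to:
  C1: -4y1 - y2 - 2y4 ≤ -6
  C2: -2y1 - y3 - 4y4 ≤ -5
  y1, y2, y3, y4 ≥ 0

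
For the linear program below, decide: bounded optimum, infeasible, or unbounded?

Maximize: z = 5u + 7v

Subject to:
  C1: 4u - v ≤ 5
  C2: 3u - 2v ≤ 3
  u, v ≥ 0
Feasible point: (0, 0) satisfies every constraint, so the LP is feasible.
Direction d = (0, 1): for each constraint row a, a·d ≤ 0 —
  (4)(0) + (-1)(1) = -1 ≤ 0
  (3)(0) + (-2)(1) = -2 ≤ 0
and d ≥ 0, so (0, 0) + t·d stays feasible for every t ≥ 0. Along this ray z = 5u + 7v changes by 7 per unit t, so z → +∞.

Unbounded — the objective can increase without bound over the feasible region.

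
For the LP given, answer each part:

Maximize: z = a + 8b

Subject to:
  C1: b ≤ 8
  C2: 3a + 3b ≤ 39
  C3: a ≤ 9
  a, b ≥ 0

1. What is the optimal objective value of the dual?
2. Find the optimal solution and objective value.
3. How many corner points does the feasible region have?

1. 69 (by strong duality, equal to the primal optimum)
2. a = 5, b = 8, z = 69
3. 5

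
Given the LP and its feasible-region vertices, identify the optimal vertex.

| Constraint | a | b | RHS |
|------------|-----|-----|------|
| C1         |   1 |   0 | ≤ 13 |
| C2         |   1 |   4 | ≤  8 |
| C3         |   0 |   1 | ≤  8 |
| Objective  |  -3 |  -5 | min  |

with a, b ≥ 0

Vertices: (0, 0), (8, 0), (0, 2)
Evaluating z = -3a - 5b at each vertex:
  (0, 0): z = 0
  (8, 0): z = -24
  (0, 2): z = -10

The smallest value is z = -24, attained at (8, 0).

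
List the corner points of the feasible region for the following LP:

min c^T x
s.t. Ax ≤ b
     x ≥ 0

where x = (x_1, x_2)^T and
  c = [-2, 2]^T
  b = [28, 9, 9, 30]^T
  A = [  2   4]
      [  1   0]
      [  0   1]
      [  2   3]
Each vertex is the intersection of two constraint boundaries that also satisfies all remaining constraints:
  x_1 = 0 and x_2 = 0 → (0, 0)
  x_1 = 9 and x_2 = 0 → (9, 0)
  2x_1 + 4x_2 = 28 and x_1 = 9 → (9, 2.5)
  2x_1 + 4x_2 = 28 and x_1 = 0 → (0, 7)

Vertices: (0, 0), (9, 0), (9, 2.5), (0, 7)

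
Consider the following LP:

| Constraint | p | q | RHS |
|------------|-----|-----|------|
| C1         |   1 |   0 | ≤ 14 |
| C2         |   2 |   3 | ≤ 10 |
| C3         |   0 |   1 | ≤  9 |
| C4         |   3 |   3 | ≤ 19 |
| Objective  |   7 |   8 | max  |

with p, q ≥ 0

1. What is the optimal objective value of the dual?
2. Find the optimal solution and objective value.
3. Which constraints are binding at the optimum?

1. 35 (by strong duality, equal to the primal optimum)
2. p = 5, q = 0, z = 35
3. C2, q ≥ 0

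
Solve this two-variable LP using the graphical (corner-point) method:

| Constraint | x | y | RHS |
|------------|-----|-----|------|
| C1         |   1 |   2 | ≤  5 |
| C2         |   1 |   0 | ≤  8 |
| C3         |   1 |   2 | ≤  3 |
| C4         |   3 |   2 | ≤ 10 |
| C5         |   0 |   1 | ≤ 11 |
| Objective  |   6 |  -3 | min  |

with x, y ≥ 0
Each vertex is the intersection of two constraint boundaries that also satisfies all remaining constraints:
  x = 0 and y = 0 → (0, 0)
  x + 2y = 3 and y = 0 → (3, 0)
  x + 2y = 3 and x = 0 → (0, 1.5)

Evaluating z = 6x - 3y at each vertex:
  (0, 0): z = 0
  (3, 0): z = 18
  (0, 1.5): z = -4.5

The minimum is at (0, 1.5) with z = -4.5.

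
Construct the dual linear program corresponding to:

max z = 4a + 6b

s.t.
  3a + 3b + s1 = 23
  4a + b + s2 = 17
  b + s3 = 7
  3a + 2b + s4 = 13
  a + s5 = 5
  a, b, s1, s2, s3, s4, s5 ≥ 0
Minimize: z = 23y1 + 17y2 + 7y3 + 13y4 + 5y5

Subject to:
  C1: -3y1 - 4y2 - 3y4 - y5 ≤ -4
  C2: -3y1 - y2 - y3 - 2y4 ≤ -6
  y1, y2, y3, y4, y5 ≥ 0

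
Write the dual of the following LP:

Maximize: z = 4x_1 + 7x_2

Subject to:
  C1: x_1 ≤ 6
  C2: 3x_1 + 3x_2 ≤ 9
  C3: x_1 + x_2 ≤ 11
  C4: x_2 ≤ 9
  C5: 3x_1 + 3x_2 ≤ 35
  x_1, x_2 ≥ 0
Minimize: z = 6y1 + 9y2 + 11y3 + 9y4 + 35y5

Subject to:
  C1: -y1 - 3y2 - y3 - 3y5 ≤ -4
  C2: -3y2 - y3 - y4 - 3y5 ≤ -7
  y1, y2, y3, y4, y5 ≥ 0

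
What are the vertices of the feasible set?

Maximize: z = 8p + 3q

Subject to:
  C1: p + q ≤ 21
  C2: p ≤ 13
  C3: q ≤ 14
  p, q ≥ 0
Each vertex is the intersection of two constraint boundaries that also satisfies all remaining constraints:
  p = 0 and q = 0 → (0, 0)
  p = 13 and q = 0 → (13, 0)
  p + q = 21 and p = 13 → (13, 8)
  p + q = 21 and q = 14 → (7, 14)
  q = 14 and p = 0 → (0, 14)

Vertices: (0, 0), (13, 0), (13, 8), (7, 14), (0, 14)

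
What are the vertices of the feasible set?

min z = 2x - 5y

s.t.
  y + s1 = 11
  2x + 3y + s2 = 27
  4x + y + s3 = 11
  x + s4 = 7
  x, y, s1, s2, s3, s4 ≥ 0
Each vertex is the intersection of two constraint boundaries that also satisfies all remaining constraints:
  x = 0 and y = 0 → (0, 0)
  4x + y = 11 and y = 0 → (2.75, 0)
  2x + 3y = 27 and 4x + y = 11 → (0.6, 8.6)
  2x + 3y = 27 and x = 0 → (0, 9)

Vertices: (0, 0), (2.75, 0), (0.6, 8.6), (0, 9)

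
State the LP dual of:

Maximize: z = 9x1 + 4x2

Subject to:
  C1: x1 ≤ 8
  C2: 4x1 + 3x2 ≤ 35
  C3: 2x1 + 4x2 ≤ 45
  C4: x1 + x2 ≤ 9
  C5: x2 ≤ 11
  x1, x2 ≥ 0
Minimize: z = 8y1 + 35y2 + 45y3 + 9y4 + 11y5

Subject to:
  C1: -y1 - 4y2 - 2y3 - y4 ≤ -9
  C2: -3y2 - 4y3 - y4 - y5 ≤ -4
  y1, y2, y3, y4, y5 ≥ 0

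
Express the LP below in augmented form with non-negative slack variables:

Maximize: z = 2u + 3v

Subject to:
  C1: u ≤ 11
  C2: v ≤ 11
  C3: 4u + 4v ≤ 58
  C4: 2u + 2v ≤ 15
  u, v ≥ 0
max z = 2u + 3v

s.t.
  u + s1 = 11
  v + s2 = 11
  4u + 4v + s3 = 58
  2u + 2v + s4 = 15
  u, v, s1, s2, s3, s4 ≥ 0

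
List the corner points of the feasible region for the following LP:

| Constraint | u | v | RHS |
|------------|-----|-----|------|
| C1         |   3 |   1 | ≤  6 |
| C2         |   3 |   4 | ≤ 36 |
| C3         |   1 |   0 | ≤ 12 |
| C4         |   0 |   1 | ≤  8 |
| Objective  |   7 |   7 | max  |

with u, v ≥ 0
Each vertex is the intersection of two constraint boundaries that also satisfies all remaining constraints:
  u = 0 and v = 0 → (0, 0)
  3u + v = 6 and v = 0 → (2, 0)
  3u + v = 6 and u = 0 → (0, 6)

Vertices: (0, 0), (2, 0), (0, 6)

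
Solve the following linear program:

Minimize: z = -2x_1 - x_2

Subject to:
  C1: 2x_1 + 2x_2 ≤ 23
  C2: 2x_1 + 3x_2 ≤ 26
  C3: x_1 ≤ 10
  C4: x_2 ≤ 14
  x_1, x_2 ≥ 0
x_1 = 10, x_2 = 1.5, z = -21.5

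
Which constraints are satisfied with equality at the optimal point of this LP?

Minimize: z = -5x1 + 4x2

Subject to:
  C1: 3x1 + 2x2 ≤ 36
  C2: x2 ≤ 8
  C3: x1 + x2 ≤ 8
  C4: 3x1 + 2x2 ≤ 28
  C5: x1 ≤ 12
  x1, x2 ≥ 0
Optimal: x1 = 8, x2 = 0
Binding: C3, x2 ≥ 0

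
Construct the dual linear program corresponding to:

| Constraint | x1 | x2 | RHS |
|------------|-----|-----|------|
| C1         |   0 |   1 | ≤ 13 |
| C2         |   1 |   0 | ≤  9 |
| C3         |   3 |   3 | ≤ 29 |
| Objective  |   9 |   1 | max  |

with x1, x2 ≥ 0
Minimize: z = 13y1 + 9y2 + 29y3

Subject to:
  C1: -y2 - 3y3 ≤ -9
  C2: -y1 - 3y3 ≤ -1
  y1, y2, y3 ≥ 0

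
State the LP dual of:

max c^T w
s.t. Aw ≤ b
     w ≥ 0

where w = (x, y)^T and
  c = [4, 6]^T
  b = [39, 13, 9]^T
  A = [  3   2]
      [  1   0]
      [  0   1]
Minimize: z = 39y1 + 13y2 + 9y3

Subject to:
  C1: -3y1 - y2 ≤ -4
  C2: -2y1 - y3 ≤ -6
  y1, y2, y3 ≥ 0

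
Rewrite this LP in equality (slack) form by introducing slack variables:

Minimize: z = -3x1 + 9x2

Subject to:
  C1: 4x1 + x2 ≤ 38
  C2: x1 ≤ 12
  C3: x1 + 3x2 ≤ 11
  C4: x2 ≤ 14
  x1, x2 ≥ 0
min z = -3x1 + 9x2

s.t.
  4x1 + x2 + s1 = 38
  x1 + s2 = 12
  x1 + 3x2 + s3 = 11
  x2 + s4 = 14
  x1, x2, s1, s2, s3, s4 ≥ 0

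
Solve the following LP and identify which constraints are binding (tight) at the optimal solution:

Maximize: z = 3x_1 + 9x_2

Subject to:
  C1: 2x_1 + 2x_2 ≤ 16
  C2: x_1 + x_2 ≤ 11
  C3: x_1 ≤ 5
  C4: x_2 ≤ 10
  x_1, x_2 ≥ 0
Optimal: x_1 = 0, x_2 = 8
Slack at optimum:
  C1: slack = 0 (binding)
  C2: slack = 3
  C3: slack = 5
  C4: slack = 2
  x_1 ≥ 0: x_1 = 0 (binding)
  x_2 ≥ 0: x_2 = 8
Binding constraints: C1, x_1 ≥ 0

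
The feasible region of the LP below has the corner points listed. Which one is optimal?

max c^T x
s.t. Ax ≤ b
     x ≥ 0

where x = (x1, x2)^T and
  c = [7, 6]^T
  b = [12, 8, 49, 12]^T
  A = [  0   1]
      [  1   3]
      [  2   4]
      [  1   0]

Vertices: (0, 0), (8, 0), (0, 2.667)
(8, 0) with z = 56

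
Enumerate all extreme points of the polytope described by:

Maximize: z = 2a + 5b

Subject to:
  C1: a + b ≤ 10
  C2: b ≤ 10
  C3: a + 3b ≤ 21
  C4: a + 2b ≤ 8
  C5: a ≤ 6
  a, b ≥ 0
Each vertex is the intersection of two constraint boundaries that also satisfies all remaining constraints:
  a = 0 and b = 0 → (0, 0)
  a = 6 and b = 0 → (6, 0)
  a + 2b = 8 and a = 6 → (6, 1)
  a + 2b = 8 and a = 0 → (0, 4)

Vertices: (0, 0), (6, 0), (6, 1), (0, 4)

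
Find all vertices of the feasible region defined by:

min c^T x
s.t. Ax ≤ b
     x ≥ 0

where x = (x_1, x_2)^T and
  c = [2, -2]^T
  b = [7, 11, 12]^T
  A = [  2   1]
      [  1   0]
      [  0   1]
Each vertex is the intersection of two constraint boundaries that also satisfies all remaining constraints:
  x_1 = 0 and x_2 = 0 → (0, 0)
  2x_1 + x_2 = 7 and x_2 = 0 → (3.5, 0)
  2x_1 + x_2 = 7 and x_1 = 0 → (0, 7)

Vertices: (0, 0), (3.5, 0), (0, 7)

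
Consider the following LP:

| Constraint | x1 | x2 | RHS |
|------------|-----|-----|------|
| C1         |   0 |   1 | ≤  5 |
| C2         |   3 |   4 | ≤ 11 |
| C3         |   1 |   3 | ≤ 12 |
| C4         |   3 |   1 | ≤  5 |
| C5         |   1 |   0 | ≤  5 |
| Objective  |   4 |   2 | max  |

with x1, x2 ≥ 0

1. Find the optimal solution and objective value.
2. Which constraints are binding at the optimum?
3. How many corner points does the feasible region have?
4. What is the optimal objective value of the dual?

1. x1 = 1, x2 = 2, z = 8
2. C2, C4
3. 4
4. 8 (by strong duality, equal to the primal optimum)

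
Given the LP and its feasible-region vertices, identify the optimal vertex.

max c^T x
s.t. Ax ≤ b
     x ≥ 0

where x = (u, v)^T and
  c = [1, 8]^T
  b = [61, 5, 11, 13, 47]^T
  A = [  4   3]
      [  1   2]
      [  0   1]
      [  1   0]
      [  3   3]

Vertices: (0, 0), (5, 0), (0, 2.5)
(0, 2.5) with z = 20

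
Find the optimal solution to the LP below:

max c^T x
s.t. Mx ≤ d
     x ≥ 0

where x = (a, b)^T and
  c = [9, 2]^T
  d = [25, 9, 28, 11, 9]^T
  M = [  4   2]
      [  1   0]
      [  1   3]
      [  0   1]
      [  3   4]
a = 3, b = 0, z = 27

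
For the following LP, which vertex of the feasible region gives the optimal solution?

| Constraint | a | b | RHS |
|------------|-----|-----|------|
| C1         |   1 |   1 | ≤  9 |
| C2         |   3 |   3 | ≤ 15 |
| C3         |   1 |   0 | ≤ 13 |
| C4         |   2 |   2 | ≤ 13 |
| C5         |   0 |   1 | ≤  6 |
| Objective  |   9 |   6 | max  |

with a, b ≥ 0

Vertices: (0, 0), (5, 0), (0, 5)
Evaluating z = 9a + 6b at each vertex:
  (0, 0): z = 0
  (5, 0): z = 45
  (0, 5): z = 30

The largest value is z = 45, attained at (5, 0).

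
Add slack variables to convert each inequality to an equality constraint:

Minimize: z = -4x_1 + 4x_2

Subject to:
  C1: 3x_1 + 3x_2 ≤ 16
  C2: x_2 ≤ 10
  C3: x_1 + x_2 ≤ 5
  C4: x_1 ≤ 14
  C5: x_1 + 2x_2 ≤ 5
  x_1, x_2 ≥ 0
min z = -4x_1 + 4x_2

s.t.
  3x_1 + 3x_2 + s1 = 16
  x_2 + s2 = 10
  x_1 + x_2 + s3 = 5
  x_1 + s4 = 14
  x_1 + 2x_2 + s5 = 5
  x_1, x_2, s1, s2, s3, s4, s5 ≥ 0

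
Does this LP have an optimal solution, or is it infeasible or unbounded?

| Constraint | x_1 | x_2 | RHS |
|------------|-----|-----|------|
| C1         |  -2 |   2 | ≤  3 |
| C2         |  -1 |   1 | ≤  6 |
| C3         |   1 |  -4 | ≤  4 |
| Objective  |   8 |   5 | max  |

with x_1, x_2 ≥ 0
Feasible point: (0, 0) satisfies every constraint, so the LP is feasible.
Direction d = (1, 1): for each constraint row a, a·d ≤ 0 —
  (-2)(1) + (2)(1) = 0 ≤ 0
  (-1)(1) + (1)(1) = 0 ≤ 0
  (1)(1) + (-4)(1) = -3 ≤ 0
and d ≥ 0, so (0, 0) + t·d stays feasible for every t ≥ 0. Along this ray z = 8x_1 + 5x_2 changes by 13 per unit t, so z → +∞.

Unbounded: there is a feasible ray along which z → +∞.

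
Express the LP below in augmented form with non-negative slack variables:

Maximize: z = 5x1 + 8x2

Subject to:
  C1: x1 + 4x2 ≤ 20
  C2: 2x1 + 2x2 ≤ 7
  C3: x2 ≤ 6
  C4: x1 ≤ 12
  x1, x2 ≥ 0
max z = 5x1 + 8x2

s.t.
  x1 + 4x2 + s1 = 20
  2x1 + 2x2 + s2 = 7
  x2 + s3 = 6
  x1 + s4 = 12
  x1, x2, s1, s2, s3, s4 ≥ 0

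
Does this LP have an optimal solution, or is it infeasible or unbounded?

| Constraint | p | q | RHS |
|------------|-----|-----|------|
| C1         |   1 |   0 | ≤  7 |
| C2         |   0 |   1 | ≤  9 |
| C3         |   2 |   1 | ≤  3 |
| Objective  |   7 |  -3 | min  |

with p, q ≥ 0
The point (0, 3) satisfies every constraint, so the LP is feasible; the constraints give p ≤ 7 and q ≤ 9, which with p, q ≥ 0 keep the feasible region inside a bounded box. A feasible, bounded LP attains a finite optimum at a vertex.

Evaluating z = 7p - 3q at each vertex:
  (0, 0): z = 0
  (1.5, 0): z = 10.5
  (0, 3): z = -9

Feasible with finite optimum z* = -9 at (0, 3).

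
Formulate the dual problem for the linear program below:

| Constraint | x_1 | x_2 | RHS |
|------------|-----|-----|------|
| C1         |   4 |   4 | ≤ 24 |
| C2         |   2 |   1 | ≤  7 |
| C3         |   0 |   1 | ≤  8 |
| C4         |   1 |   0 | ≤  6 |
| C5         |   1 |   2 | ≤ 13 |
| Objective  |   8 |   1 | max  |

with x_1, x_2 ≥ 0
Minimize: z = 24y1 + 7y2 + 8y3 + 6y4 + 13y5

Subject to:
  C1: -4y1 - 2y2 - y4 - y5 ≤ -8
  C2: -4y1 - y2 - y3 - 2y5 ≤ -1
  y1, y2, y3, y4, y5 ≥ 0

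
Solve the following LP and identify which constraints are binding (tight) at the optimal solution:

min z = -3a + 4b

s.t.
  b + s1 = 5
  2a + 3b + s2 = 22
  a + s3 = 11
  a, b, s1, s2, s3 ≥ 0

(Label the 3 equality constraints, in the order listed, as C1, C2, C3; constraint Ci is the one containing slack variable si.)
Optimal: a = 11, b = 0
Binding: C2, C3, b ≥ 0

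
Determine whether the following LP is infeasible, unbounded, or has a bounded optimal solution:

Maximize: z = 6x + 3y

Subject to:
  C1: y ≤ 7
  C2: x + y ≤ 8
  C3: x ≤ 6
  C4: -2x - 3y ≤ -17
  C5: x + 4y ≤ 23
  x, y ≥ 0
The point (6, 2) satisfies every constraint, so the LP is feasible; the constraints give x ≤ 6 and y ≤ 7, which with x, y ≥ 0 keep the feasible region inside a bounded box. A feasible, bounded LP attains a finite optimum at a vertex.

Evaluating z = 6x + 3y at each vertex:
  (6, 1.667): z = 41
  (6, 2): z = 42
  (3, 5): z = 33
  (0, 5.75): z = 17.25
  (0, 5.667): z = 17

Bounded optimum: z* = 42 at (6, 2).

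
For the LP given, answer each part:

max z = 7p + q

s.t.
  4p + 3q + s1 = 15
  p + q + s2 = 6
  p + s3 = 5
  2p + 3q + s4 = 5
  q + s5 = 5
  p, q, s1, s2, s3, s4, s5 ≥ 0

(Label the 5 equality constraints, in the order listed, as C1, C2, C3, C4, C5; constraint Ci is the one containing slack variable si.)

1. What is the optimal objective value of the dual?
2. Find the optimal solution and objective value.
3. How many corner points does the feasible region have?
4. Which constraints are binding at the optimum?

1. 17.5 (by strong duality, equal to the primal optimum)
2. p = 2.5, q = 0, z = 17.5
3. 3
4. C4, q ≥ 0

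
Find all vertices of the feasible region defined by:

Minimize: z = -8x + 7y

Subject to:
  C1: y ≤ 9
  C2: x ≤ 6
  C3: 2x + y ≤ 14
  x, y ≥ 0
Each vertex is the intersection of two constraint boundaries that also satisfies all remaining constraints:
  x = 0 and y = 0 → (0, 0)
  x = 6 and y = 0 → (6, 0)
  x = 6 and 2x + y = 14 → (6, 2)
  y = 9 and 2x + y = 14 → (2.5, 9)
  y = 9 and x = 0 → (0, 9)

Vertices: (0, 0), (6, 0), (6, 2), (2.5, 9), (0, 9)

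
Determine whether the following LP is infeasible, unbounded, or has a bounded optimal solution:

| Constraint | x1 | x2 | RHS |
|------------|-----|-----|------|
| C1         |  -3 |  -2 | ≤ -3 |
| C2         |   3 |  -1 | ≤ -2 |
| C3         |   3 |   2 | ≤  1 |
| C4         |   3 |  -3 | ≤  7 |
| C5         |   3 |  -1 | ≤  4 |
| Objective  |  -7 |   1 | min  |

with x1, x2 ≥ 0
C3 requires 3x1 + 2x2 ≤ 1, while C1 (-3x1 - 2x2 ≤ -3) is equivalent to 3x1 + 2x2 ≥ 3. Together they would need 3 ≤ 3x1 + 2x2 ≤ 1, which is impossible since 3 > 1. No point satisfies all constraints.

The feasible region is empty; the LP is infeasible.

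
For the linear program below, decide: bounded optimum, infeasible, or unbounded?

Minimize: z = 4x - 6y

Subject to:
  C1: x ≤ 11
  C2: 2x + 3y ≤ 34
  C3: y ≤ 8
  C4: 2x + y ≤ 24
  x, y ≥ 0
The point (0, 8) satisfies every constraint, so the LP is feasible; the constraints give x ≤ 11 and y ≤ 8, which with x, y ≥ 0 keep the feasible region inside a bounded box. A feasible, bounded LP attains a finite optimum at a vertex.

Evaluating z = 4x - 6y at each vertex:
  (0, 0): z = 0
  (11, 0): z = 44
  (11, 2): z = 32
  (9.5, 5): z = 8
  (5, 8): z = -28
  (0, 8): z = -48

Bounded optimum: z* = -48 at (0, 8).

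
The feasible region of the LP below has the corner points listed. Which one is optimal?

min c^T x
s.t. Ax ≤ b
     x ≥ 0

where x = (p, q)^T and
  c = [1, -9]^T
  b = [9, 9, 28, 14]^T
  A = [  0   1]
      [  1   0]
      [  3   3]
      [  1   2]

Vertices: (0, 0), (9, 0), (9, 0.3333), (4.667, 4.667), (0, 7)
Evaluating z = p - 9q at each vertex:
  (0, 0): z = 0
  (9, 0): z = 9
  (9, 0.3333): z = 6
  (4.667, 4.667): z = -37.33
  (0, 7): z = -63

The smallest value is z = -63, attained at (0, 7).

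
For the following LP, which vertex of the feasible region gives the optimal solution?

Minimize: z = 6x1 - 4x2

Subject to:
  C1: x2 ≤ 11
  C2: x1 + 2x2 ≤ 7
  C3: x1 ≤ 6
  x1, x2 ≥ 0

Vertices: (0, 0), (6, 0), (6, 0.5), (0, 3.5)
Evaluating z = 6x1 - 4x2 at each vertex:
  (0, 0): z = 0
  (6, 0): z = 36
  (6, 0.5): z = 34
  (0, 3.5): z = -14

The smallest value is z = -14, attained at (0, 3.5).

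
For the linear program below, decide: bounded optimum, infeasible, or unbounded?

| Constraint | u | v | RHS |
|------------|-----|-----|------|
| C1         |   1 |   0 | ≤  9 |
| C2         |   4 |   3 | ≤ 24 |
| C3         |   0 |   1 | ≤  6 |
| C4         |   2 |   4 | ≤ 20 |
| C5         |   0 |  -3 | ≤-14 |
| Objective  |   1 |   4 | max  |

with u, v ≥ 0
The point (0, 5) satisfies every constraint, so the LP is feasible; the constraints give u ≤ 9 and v ≤ 6, which with u, v ≥ 0 keep the feasible region inside a bounded box. A feasible, bounded LP attains a finite optimum at a vertex.

Bounded optimum: z* = 20 at (0, 5).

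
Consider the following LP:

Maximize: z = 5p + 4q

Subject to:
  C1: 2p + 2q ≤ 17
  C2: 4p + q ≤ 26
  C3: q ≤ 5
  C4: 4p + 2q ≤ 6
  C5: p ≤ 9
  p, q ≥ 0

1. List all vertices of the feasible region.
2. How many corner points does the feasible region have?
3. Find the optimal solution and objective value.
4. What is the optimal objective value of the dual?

1. (0, 0), (1.5, 0), (0, 3)
2. 3
3. p = 0, q = 3, z = 12
4. 12 (by strong duality, equal to the primal optimum)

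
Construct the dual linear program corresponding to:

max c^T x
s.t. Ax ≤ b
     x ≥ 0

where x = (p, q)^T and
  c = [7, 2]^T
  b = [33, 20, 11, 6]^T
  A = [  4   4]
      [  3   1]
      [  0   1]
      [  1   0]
Minimize: z = 33y1 + 20y2 + 11y3 + 6y4

Subject to:
  C1: -4y1 - 3y2 - y4 ≤ -7
  C2: -4y1 - y2 - y3 ≤ -2
  y1, y2, y3, y4 ≥ 0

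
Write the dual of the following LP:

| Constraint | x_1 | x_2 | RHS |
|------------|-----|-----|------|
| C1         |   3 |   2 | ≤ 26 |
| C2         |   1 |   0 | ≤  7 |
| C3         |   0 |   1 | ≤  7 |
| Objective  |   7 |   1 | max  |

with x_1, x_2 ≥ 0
Minimize: z = 26y1 + 7y2 + 7y3

Subject to:
  C1: -3y1 - y2 ≤ -7
  C2: -2y1 - y3 ≤ -1
  y1, y2, y3 ≥ 0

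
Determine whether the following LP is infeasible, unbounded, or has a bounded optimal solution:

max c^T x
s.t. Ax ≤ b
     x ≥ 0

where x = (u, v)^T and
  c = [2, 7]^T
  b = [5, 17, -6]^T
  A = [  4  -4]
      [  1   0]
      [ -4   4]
One constraint requires 4u - 4v ≤ 5, while the constraint -4u + 4v ≤ -6 is equivalent to 4u - 4v ≥ 6. Together they would need 6 ≤ 4u - 4v ≤ 5, which is impossible since 6 > 5. No point satisfies all constraints.

The feasible region is empty; the LP is infeasible.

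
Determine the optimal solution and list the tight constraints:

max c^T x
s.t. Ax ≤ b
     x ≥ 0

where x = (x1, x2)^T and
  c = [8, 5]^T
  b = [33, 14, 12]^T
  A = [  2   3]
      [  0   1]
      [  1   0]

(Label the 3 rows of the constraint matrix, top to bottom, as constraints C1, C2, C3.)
Optimal: x1 = 12, x2 = 3
Binding: C1, C3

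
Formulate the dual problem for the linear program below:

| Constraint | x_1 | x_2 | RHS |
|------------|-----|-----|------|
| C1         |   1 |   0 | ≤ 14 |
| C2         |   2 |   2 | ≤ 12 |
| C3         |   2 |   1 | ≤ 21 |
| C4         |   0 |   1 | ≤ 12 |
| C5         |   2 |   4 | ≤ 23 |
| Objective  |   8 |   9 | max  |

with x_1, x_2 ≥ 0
Minimize: z = 14y1 + 12y2 + 21y3 + 12y4 + 23y5

Subject to:
  C1: -y1 - 2y2 - 2y3 - 2y5 ≤ -8
  C2: -2y2 - y3 - y4 - 4y5 ≤ -9
  y1, y2, y3, y4, y5 ≥ 0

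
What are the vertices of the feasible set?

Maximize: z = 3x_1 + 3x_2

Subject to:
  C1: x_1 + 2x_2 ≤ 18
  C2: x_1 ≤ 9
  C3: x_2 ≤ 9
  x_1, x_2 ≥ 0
Each vertex is the intersection of two constraint boundaries that also satisfies all remaining constraints:
  x_1 = 0 and x_2 = 0 → (0, 0)
  x_1 = 9 and x_2 = 0 → (9, 0)
  x_1 + 2x_2 = 18 and x_1 = 9 → (9, 4.5)
  x_1 + 2x_2 = 18 and x_2 = 9 → (0, 9)

Vertices: (0, 0), (9, 0), (9, 4.5), (0, 9)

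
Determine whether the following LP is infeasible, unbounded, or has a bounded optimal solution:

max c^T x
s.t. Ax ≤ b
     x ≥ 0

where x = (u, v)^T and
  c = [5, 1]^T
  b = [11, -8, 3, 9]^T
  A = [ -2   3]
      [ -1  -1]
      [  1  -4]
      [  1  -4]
Feasible point: (3, 5) satisfies every constraint, so the LP is feasible.
Direction d = (3, 2): for each constraint row a, a·d ≤ 0 —
  (-2)(3) + (3)(2) = 0 ≤ 0
  (-1)(3) + (-1)(2) = -5 ≤ 0
  (1)(3) + (-4)(2) = -5 ≤ 0
  (1)(3) + (-4)(2) = -5 ≤ 0
and d ≥ 0, so (3, 5) + t·d stays feasible for every t ≥ 0. Along this ray z = 5u + v changes by 17 per unit t, so z → +∞.

The LP is unbounded; z can be made arbitrarily large.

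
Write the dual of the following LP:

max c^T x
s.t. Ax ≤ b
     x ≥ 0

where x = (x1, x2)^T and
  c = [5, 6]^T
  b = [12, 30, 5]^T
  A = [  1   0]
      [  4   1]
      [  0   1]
Minimize: z = 12y1 + 30y2 + 5y3

Subject to:
  C1: -y1 - 4y2 ≤ -5
  C2: -y2 - y3 ≤ -6
  y1, y2, y3 ≥ 0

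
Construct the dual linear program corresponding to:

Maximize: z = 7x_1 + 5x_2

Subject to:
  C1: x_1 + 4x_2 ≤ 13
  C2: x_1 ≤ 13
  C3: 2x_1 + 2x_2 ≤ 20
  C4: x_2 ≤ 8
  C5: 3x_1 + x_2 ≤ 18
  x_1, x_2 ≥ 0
Minimize: z = 13y1 + 13y2 + 20y3 + 8y4 + 18y5

Subject to:
  C1: -y1 - y2 - 2y3 - 3y5 ≤ -7
  C2: -4y1 - 2y3 - y4 - y5 ≤ -5
  y1, y2, y3, y4, y5 ≥ 0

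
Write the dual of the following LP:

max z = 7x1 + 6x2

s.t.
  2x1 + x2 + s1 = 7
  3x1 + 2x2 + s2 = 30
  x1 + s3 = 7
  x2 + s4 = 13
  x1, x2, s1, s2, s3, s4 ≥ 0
Minimize: z = 7y1 + 30y2 + 7y3 + 13y4

Subject to:
  C1: -2y1 - 3y2 - y3 ≤ -7
  C2: -y1 - 2y2 - y4 ≤ -6
  y1, y2, y3, y4 ≥ 0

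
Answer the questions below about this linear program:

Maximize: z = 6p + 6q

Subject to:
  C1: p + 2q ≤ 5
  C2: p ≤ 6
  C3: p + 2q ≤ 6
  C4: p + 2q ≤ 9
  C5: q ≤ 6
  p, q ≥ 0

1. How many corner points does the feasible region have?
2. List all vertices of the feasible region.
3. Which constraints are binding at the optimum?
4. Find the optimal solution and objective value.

1. 3
2. (0, 0), (5, 0), (0, 2.5)
3. C1, q ≥ 0
4. p = 5, q = 0, z = 30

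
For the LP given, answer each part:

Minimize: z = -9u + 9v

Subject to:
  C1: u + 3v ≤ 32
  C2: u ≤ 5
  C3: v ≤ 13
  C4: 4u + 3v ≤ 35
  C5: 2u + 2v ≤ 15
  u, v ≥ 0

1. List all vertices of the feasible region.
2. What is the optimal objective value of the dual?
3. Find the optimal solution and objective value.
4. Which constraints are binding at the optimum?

1. (0, 0), (5, 0), (5, 2.5), (0, 7.5)
2. -45 (by strong duality, equal to the primal optimum)
3. u = 5, v = 0, z = -45
4. C2, v ≥ 0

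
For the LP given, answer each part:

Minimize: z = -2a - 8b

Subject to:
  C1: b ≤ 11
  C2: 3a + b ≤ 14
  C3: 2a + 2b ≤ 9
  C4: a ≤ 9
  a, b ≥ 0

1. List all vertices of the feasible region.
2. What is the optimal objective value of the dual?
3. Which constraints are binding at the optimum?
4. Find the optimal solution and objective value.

1. (0, 0), (4.5, 0), (0, 4.5)
2. -36 (by strong duality, equal to the primal optimum)
3. C3, a ≥ 0
4. a = 0, b = 4.5, z = -36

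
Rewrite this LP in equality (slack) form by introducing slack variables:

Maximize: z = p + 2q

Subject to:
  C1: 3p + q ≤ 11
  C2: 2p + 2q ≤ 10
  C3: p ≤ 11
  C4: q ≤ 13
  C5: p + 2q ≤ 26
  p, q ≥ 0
max z = p + 2q

s.t.
  3p + q + s1 = 11
  2p + 2q + s2 = 10
  p + s3 = 11
  q + s4 = 13
  p + 2q + s5 = 26
  p, q, s1, s2, s3, s4, s5 ≥ 0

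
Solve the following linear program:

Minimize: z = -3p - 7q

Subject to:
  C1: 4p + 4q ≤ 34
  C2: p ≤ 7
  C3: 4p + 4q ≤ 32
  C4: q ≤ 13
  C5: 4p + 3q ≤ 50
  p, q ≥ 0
p = 0, q = 8, z = -56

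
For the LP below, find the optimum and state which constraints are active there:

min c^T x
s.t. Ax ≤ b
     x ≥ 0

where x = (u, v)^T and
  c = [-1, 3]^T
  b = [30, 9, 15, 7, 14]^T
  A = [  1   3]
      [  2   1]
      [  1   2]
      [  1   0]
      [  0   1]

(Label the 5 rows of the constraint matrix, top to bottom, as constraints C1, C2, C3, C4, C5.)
Optimal: u = 4.5, v = 0
Slack at optimum:
  C1: slack = 25.5
  C2: slack = 0 (binding)
  C3: slack = 10.5
  C4: slack = 2.5
  C5: slack = 14
  u ≥ 0: u = 4.5
  v ≥ 0: v = 0 (binding)
Binding constraints: C2, v ≥ 0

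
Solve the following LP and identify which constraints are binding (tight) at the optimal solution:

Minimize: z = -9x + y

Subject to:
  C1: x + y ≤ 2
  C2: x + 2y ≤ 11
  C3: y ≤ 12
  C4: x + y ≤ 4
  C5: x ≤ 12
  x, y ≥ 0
Optimal: x = 2, y = 0
Slack at optimum:
  C1: slack = 0 (binding)
  C2: slack = 9
  C3: slack = 12
  C4: slack = 2
  C5: slack = 10
  x ≥ 0: x = 2
  y ≥ 0: y = 0 (binding)
Binding constraints: C1, y ≥ 0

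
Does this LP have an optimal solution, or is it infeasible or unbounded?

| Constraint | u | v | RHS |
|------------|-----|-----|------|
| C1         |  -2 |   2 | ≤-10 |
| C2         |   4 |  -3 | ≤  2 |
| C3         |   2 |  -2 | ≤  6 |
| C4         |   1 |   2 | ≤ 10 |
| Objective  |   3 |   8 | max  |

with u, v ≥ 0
C3 requires 2u - 2v ≤ 6, while C1 (-2u + 2v ≤ -10) is equivalent to 2u - 2v ≥ 10. Together they would need 10 ≤ 2u - 2v ≤ 6, which is impossible since 10 > 6. No point satisfies all constraints.

Infeasible — the constraint set is empty.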